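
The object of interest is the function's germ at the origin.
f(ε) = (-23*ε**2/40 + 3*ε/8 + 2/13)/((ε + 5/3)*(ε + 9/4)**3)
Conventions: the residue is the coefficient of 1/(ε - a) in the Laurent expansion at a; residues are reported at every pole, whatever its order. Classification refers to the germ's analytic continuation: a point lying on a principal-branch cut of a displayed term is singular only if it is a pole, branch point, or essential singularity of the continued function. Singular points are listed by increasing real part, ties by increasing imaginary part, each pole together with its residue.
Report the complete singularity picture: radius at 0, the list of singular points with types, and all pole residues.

Radius of convergence at 0: 5/3.
At -9/4: a pole of order 3; residue 46464/4459.
At -5/3: a pole of order 1; residue -46464/4459.

Denominator factor (ε + 9/4)^3: pole of order 3 at -9/4, modulus 9/4.
Denominator factor (ε + 5/3): pole of order 1 at -5/3, modulus 5/3.
The radius of convergence is the smallest modulus among the singular points: 5/3.
At the order-3 pole -9/4 set g(ε) = (ε - (-9/4))^3*f(ε) = (-23*ε**2/40 + 3*ε/8 + 2/13)/(ε + 5/3).
Order-3 pole: residue = g''(a)/2; g''(-9/4) = 92928/4459, so the residue is 46464/4459.
At the order-1 pole -5/3 set g(ε) = (ε - (-5/3))*f(ε) = (-23*ε**2/40 + 3*ε/8 + 2/13)/(ε + 9/4)**3.
Simple pole: residue = g(a) at a = -5/3, which is -46464/4459.
List the singular points by increasing real part (a conjugate pair: the negative imaginary part first).


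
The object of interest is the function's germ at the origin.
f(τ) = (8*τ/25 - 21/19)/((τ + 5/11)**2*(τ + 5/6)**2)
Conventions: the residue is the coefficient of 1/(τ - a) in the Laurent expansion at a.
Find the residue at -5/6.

The residue is -71630064/1484375.

At the order-2 pole -5/6 set g(τ) = (τ - (-5/6))^2*f(τ) = (8*τ/25 - 21/19)/(τ + 5/11)**2.
Order-2 pole: residue = g'(a); g'(-5/6) = -71630064/1484375, so the residue is -71630064/1484375.


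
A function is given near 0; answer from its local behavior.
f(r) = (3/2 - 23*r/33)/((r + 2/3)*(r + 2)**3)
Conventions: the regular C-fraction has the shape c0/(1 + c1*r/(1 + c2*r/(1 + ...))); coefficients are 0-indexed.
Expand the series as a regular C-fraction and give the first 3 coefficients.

The regular C-fraction coefficients are [9/32, 343/99, -45181/33957].

Taylor coefficients (expand at 0): a_0 = 9/32, a_1 = -343/352, a_2 = 183/88.
c0 = a_0 = 9/32. Peel one level at a time: if S = 1 + c*r/S' with S'(0) = 1, then c is the r-coefficient of S and S' = c*r/(S - 1).
S_1 = c0/f = 1 + (343/99)*r + (45181/9801)*r^2 + ...; c1 = 343/99.
S_2 = c1*r/(S_1 - 1) = 1 + (-45181/33957)*r + ...; c2 = -45181/33957.


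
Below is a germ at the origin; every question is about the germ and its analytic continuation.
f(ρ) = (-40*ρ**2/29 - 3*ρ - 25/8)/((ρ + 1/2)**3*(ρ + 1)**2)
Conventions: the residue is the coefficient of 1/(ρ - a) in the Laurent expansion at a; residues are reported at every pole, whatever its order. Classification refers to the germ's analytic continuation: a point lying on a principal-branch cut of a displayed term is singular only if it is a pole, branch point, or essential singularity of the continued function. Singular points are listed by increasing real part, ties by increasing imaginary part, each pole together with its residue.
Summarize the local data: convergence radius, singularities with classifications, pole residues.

Radius of convergence at 0: 1/2.
At -1: a pole of order 2; residue 2150/29.
At -1/2: a pole of order 3; residue -2150/29.

Denominator factor (ρ + 1)^2: pole of order 2 at -1, modulus 1.
Denominator factor (ρ + 1/2)^3: pole of order 3 at -1/2, modulus 1/2.
The radius of convergence is the smallest modulus among the singular points: 1/2.
At the order-2 pole -1 set g(ρ) = (ρ - (-1))^2*f(ρ) = (-40*ρ**2/29 - 3*ρ - 25/8)/(ρ + 1/2)**3.
Order-2 pole: residue = g'(a); g'(-1) = 2150/29, so the residue is 2150/29.
At the order-3 pole -1/2 set g(ρ) = (ρ - (-1/2))^3*f(ρ) = (-40*ρ**2/29 - 3*ρ - 25/8)/(ρ + 1)**2.
Order-3 pole: residue = g''(a)/2; g''(-1/2) = -4300/29, so the residue is -2150/29.
List the singular points by increasing real part (a conjugate pair: the negative imaginary part first).


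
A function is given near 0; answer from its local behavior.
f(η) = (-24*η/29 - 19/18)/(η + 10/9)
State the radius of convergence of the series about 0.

Denominator factor (η + 10/9): pole of order 1 at -10/9, modulus 10/9.
The radius of convergence is the smallest modulus among the singular points: 10/9.

The radius of convergence is 10/9.


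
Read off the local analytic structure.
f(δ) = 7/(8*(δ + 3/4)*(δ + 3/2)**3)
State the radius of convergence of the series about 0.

Denominator factor (δ + 3/2)^3: pole of order 3 at -3/2, modulus 3/2.
Denominator factor (δ + 3/4): pole of order 1 at -3/4, modulus 3/4.
The radius of convergence is the smallest modulus among the singular points: 3/4.

The radius of convergence is 3/4.


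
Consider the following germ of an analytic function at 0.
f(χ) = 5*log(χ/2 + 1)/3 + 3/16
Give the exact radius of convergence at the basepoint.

Branch term (5/3)*log(1 - χ/(-2)): its argument vanishes at χ = -2, a logarithmic branch point, modulus 2.
The radius of convergence is the smallest modulus among the singular points: 2.

The radius of convergence is 2.


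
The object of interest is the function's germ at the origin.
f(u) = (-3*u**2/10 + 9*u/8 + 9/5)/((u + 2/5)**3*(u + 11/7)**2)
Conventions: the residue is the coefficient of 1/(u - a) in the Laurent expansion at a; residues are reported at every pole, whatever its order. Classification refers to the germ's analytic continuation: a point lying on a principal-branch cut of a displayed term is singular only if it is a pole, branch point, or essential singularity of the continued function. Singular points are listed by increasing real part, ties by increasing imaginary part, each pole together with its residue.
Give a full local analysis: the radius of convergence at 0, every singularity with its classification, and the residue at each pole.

Radius of convergence at 0: 2/5.
At -11/7: a pole of order 2; residue -444675/2825761.
At -2/5: a pole of order 3; residue 444675/2825761.

Denominator factor (u + 2/5)^3: pole of order 3 at -2/5, modulus 2/5.
Denominator factor (u + 11/7)^2: pole of order 2 at -11/7, modulus 11/7.
The radius of convergence is the smallest modulus among the singular points: 2/5.
At the order-2 pole -11/7 set g(u) = (u - (-11/7))^2*f(u) = (-3*u**2/10 + 9*u/8 + 9/5)/(u + 2/5)**3.
Order-2 pole: residue = g'(a); g'(-11/7) = -444675/2825761, so the residue is -444675/2825761.
At the order-3 pole -2/5 set g(u) = (u - (-2/5))^3*f(u) = (-3*u**2/10 + 9*u/8 + 9/5)/(u + 11/7)**2.
Order-3 pole: residue = g''(a)/2; g''(-2/5) = 889350/2825761, so the residue is 444675/2825761.
List the singular points by increasing real part (a conjugate pair: the negative imaginary part first).


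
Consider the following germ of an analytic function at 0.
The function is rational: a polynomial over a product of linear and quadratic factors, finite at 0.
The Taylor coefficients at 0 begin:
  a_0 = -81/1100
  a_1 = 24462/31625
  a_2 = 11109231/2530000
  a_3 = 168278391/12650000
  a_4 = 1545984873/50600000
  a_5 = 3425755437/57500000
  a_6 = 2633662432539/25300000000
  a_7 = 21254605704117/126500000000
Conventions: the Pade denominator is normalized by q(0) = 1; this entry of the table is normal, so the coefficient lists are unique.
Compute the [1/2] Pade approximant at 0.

Taylor coefficients needed (read off): a_0 = -81/1100, a_1 = 24462/31625, a_2 = 11109231/2530000, a_3 = 168278391/12650000.
Write the denominator as Q(ρ) = 1 + q1*ρ + q2*ρ^2. Requiring Q*f - P = O(ρ^4) with deg P <= 1 kills the coefficients of ρ^2..ρ^3 in Q*f:
  ρ^2: a_2 + q1*a_1 + q2*a_0 = 0, i.e. 11109231/2530000 + (24462/31625)*q1 + (-81/1100)*q2 = 0.
  ρ^3: a_3 + q1*a_2 + q2*a_1 = 0, i.e. 168278391/12650000 + (11109231/2530000)*q1 + (24462/31625)*q2 = 0.
Solving this linear system: q1 = -213461161/44957645, q2 = 8771863649/899152900.
The numerator is Q*f truncated at degree 1: P0 = a_0 = -81/1100; P1 = a_1 + q1*a_0 = 255496254507/227485683700.

The Pade approximant has numerator coefficients [-81/1100, 255496254507/227485683700]; denominator coefficients [1, -213461161/44957645, 8771863649/899152900].


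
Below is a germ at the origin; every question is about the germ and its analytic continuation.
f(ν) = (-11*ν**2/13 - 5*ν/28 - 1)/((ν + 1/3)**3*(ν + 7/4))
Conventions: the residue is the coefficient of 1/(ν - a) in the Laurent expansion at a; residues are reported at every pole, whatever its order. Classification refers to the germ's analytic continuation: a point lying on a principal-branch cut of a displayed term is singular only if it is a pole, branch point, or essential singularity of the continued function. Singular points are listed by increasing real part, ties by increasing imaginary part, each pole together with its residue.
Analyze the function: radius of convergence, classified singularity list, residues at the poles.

Radius of convergence at 0: 1/3.
At -7/4: a pole of order 1; residue 73656/63869.
At -1/3: a pole of order 3; residue -73656/63869.

Denominator factor (ν + 7/4): pole of order 1 at -7/4, modulus 7/4.
Denominator factor (ν + 1/3)^3: pole of order 3 at -1/3, modulus 1/3.
The radius of convergence is the smallest modulus among the singular points: 1/3.
At the order-1 pole -7/4 set g(ν) = (ν - (-7/4))*f(ν) = (-11*ν**2/13 - 5*ν/28 - 1)/(ν + 1/3)**3.
Simple pole: residue = g(a) at a = -7/4, which is 73656/63869.
At the order-3 pole -1/3 set g(ν) = (ν - (-1/3))^3*f(ν) = (-11*ν**2/13 - 5*ν/28 - 1)/(ν + 7/4).
Order-3 pole: residue = g''(a)/2; g''(-1/3) = -147312/63869, so the residue is -73656/63869.
List the singular points by increasing real part (a conjugate pair: the negative imaginary part first).


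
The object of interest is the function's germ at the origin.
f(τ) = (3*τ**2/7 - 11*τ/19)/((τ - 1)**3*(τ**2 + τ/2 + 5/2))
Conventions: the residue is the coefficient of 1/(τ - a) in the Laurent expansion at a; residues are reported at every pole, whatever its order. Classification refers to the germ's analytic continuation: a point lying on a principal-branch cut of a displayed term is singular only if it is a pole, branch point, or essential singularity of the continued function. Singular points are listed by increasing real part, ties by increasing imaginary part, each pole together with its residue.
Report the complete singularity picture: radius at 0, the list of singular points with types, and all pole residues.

Denominator factor (τ - 1)^3: pole of order 3 at 1, modulus 1.
Denominator factor (τ**2 + τ/2 + 5/2): discriminant -39/4, complex-conjugate roots (-1/4) + ((1/4)*sqrt(39))*i and (-1/4) - ((1/4)*sqrt(39))*i; poles of order 1, moduli (1/2)*sqrt(10) and (1/2)*sqrt(10).
The radius of convergence is the smallest modulus among the singular points: 1.
The factor τ**2 + τ/2 + 5/2 splits as (τ - a)(τ - a') with a = (-1/4) - ((1/4)*sqrt(39))*i, a' = (-1/4) + ((1/4)*sqrt(39))*i. At the order-1 pole a set g(τ) = (τ - a)*f(τ) = [(3*τ**2/7 - 11*τ/19)/(τ - 1)**3] / (τ - a').
Simple pole: residue = g(a) at a = (-1/4) - ((1/4)*sqrt(39))*i, which is (-71/2432) - ((5653/663936)*sqrt(39))*i.
The factor τ**2 + τ/2 + 5/2 splits as (τ - a)(τ - a') with a = (-1/4) + ((1/4)*sqrt(39))*i, a' = (-1/4) - ((1/4)*sqrt(39))*i. At the order-1 pole a set g(τ) = (τ - a)*f(τ) = [(3*τ**2/7 - 11*τ/19)/(τ - 1)**3] / (τ - a').
Simple pole: residue = g(a) at a = (-1/4) + ((1/4)*sqrt(39))*i, which is (-71/2432) + ((5653/663936)*sqrt(39))*i.
At the order-3 pole 1 set g(τ) = (τ - (1))^3*f(τ) = (3*τ**2/7 - 11*τ/19)/(τ**2 + τ/2 + 5/2).
Order-3 pole: residue = g''(a)/2; g''(1) = 71/608, so the residue is 71/1216.
List the singular points by increasing real part (a conjugate pair: the negative imaginary part first).

Radius of convergence at 0: 1.
At (-1/4) - ((1/4)*sqrt(39))*i: a pole of order 1; residue (-71/2432) - ((5653/663936)*sqrt(39))*i.
At (-1/4) + ((1/4)*sqrt(39))*i: a pole of order 1; residue (-71/2432) + ((5653/663936)*sqrt(39))*i.
At 1: a pole of order 3; residue 71/1216.


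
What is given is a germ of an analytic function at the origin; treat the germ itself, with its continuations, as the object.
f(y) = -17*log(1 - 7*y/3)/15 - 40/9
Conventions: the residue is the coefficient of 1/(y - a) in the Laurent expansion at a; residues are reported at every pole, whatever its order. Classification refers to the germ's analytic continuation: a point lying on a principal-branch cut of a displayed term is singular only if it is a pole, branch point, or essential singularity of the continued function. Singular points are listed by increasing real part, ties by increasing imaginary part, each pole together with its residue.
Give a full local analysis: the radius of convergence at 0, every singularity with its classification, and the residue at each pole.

Branch term (-17/15)*log(1 - y/(3/7)): its argument vanishes at y = 3/7, a logarithmic branch point, modulus 3/7.
The radius of convergence is the smallest modulus among the singular points: 3/7.

Radius of convergence at 0: 3/7.
At 3/7: a logarithmic branch point.


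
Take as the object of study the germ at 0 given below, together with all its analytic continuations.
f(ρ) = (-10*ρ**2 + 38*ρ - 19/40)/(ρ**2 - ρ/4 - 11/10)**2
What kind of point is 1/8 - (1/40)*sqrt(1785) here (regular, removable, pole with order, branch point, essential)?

The denominator factor ρ**2 - ρ/4 - 11/10 vanishes at 1/8 - (1/40)*sqrt(1785) and appears to the power 2; the numerator there equals -563/80 - (71/80)*sqrt(1785), nonzero, and no other factor vanishes.
Hence a pole whose order is the multiplicity, 2.

The point is a pole of order 2.


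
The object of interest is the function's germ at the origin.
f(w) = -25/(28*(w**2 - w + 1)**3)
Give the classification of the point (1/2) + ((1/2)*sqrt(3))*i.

The denominator factor w**2 - w + 1 vanishes at (1/2) + ((1/2)*sqrt(3))*i and appears to the power 3; the numerator there equals -25/28, nonzero, and no other factor vanishes.
Hence a pole whose order is the multiplicity, 3.

The point is a pole of order 3.


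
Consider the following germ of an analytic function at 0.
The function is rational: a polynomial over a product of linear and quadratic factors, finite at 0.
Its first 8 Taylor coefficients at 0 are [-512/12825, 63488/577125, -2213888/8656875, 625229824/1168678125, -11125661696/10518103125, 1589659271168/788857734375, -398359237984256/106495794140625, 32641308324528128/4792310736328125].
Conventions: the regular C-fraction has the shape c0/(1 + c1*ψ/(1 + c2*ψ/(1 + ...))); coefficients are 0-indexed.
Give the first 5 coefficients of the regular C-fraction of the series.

The regular C-fraction coefficients are [-512/12825, 124/45, -601/1395, 1053121/838395, -289535040/632925721].

Taylor coefficients (read off): a_0 = -512/12825, a_1 = 63488/577125, a_2 = -2213888/8656875, a_3 = 625229824/1168678125, a_4 = -11125661696/10518103125.
c0 = a_0 = -512/12825. Peel one level at a time: if S = 1 + c*ψ/S' with S'(0) = 1, then c is the ψ-coefficient of S and S' = c*ψ/(S - 1).
S_1 = c0/f = 1 + (124/45)*ψ + (2404/2025)*ψ^2 + ...; c1 = 124/45.
S_2 = c1*ψ/(S_1 - 1) = 1 + (-601/1395)*ψ + (1053121/1946025)*ψ^2 + ...; c2 = -601/1395.
S_3 = c2*ψ/(S_2 - 1) = 1 + (1053121/838395)*ψ + (207552/361201)*ψ^2 + ...; c3 = 1053121/838395.
S_4 = c3*ψ/(S_3 - 1) = 1 + (-289535040/632925721)*ψ + ...; c4 = -289535040/632925721.


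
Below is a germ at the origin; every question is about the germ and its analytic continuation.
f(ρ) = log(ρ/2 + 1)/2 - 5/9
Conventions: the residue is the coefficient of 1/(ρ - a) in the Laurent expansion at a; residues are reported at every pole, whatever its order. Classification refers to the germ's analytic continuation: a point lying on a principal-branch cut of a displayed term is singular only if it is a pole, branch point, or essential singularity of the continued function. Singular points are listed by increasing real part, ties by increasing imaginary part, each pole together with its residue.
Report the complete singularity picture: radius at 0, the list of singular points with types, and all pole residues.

Radius of convergence at 0: 2.
At -2: a logarithmic branch point.

Branch term (1/2)*log(1 - ρ/(-2)): its argument vanishes at ρ = -2, a logarithmic branch point, modulus 2.
The radius of convergence is the smallest modulus among the singular points: 2.


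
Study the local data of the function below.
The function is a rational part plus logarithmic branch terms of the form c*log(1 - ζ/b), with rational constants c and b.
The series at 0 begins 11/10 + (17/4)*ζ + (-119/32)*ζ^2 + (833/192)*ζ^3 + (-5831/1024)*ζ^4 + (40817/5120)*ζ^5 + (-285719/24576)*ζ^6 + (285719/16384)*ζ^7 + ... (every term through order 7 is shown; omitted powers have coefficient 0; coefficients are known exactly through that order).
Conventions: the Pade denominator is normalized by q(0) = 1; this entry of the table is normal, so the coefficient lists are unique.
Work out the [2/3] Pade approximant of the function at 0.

Taylor coefficients needed (read off): a_0 = 11/10, a_1 = 17/4, a_2 = -119/32, a_3 = 833/192, a_4 = -5831/1024, a_5 = 40817/5120.
Write the denominator as Q(ζ) = 1 + q1*ζ + q2*ζ^2 + q3*ζ^3. Requiring Q*f - P = O(ζ^6) with deg P <= 2 kills the coefficients of ζ^3..ζ^5 in Q*f:
  ζ^3: a_3 + q1*a_2 + q2*a_1 + q3*a_0 = 0, i.e. 833/192 + (-119/32)*q1 + (17/4)*q2 + (11/10)*q3 = 0.
  ζ^4: a_4 + q1*a_3 + q2*a_2 + q3*a_1 = 0, i.e. -5831/1024 + (833/192)*q1 + (-119/32)*q2 + (17/4)*q3 = 0.
  ζ^5: a_5 + q1*a_4 + q2*a_3 + q3*a_2 = 0, i.e. 40817/5120 + (-5831/1024)*q1 + (833/192)*q2 + (-119/32)*q3 = 0.
Solving this linear system: q1 = 5866/2935, q2 = 69629/93920, q3 = -5831/112704.
The numerator is Q*f truncated at degree 2: P0 = a_0 = 11/10; P1 = a_1 + q1*a_0 = 378527/58700; P2 = a_2 + q1*a_1 + q2*a_0 = 5251029/939200.

The Pade approximant has numerator coefficients [11/10, 378527/58700, 5251029/939200]; denominator coefficients [1, 5866/2935, 69629/93920, -5831/112704].


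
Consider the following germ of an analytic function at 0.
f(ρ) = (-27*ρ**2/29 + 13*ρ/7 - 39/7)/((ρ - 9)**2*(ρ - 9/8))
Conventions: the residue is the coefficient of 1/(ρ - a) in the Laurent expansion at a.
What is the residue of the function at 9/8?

The residue is -20183/268569.

At the order-1 pole 9/8 set g(ρ) = (ρ - (9/8))*f(ρ) = (-27*ρ**2/29 + 13*ρ/7 - 39/7)/(ρ - 9)**2.
Simple pole: residue = g(a) at a = 9/8, which is -20183/268569.


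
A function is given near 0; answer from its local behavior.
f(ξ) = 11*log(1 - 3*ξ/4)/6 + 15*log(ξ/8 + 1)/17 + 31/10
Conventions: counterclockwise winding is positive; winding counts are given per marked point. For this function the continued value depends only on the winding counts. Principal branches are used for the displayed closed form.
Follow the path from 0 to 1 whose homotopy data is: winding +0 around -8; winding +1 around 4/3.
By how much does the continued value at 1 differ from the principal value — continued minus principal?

Continued minus principal equals (11/3)*pi*i.

The rational part is single-valued and drops out of the difference; each branch term changes only by its own monodromy.
(15/17)*log(1 - ξ/(-8)): winding 0 around -8, so this term returns to its principal value, contribution 0.
(11/6)*log(1 - ξ/(4/3)): each positive loop around 4/3 adds 2*pi*i to the log, so winding +1 contributes (11/6)*(1)*2*pi*i = (11/3)*pi*i.
Summing the contributions at ξ = 1 gives (11/3)*pi*i.


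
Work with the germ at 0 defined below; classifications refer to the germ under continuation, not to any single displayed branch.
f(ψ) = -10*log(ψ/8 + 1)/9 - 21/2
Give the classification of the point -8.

The term (-10/9)*log(1 - ψ/(-8)) has argument 1 - -8/(-8) = 0 at -8: a logarithmic (infinitely-sheeted) branch point; the remaining terms are analytic or single-valued there.

The point is a logarithmic branch point.


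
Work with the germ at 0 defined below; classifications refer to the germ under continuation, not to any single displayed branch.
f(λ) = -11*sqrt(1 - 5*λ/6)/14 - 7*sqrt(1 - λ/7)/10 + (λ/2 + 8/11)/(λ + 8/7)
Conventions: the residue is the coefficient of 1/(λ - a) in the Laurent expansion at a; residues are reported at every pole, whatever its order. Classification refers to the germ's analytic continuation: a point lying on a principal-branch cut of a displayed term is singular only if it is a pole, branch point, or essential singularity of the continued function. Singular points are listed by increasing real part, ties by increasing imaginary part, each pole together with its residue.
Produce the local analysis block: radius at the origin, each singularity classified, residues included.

Radius of convergence at 0: 8/7.
At -8/7: a pole of order 1; residue 12/77.
At 6/5: an algebraic (square-root) branch point.
At 7: an algebraic (square-root) branch point.

Denominator factor (λ + 8/7): pole of order 1 at -8/7, modulus 8/7.
Branch term (-11/14)*sqrt(1 - λ/(6/5)): its argument vanishes at λ = 6/5, a square-root branch point, modulus 6/5.
Branch term (-7/10)*sqrt(1 - λ/(7)): its argument vanishes at λ = 7, a square-root branch point, modulus 7.
The radius of convergence is the smallest modulus among the singular points: 8/7.
The branch terms are analytic at -8/7 and contribute nothing to the residue; only the rational part matters.
At the order-1 pole -8/7 set g(λ) = (λ - (-8/7))*(rational part) = λ/2 + 8/11.
Simple pole: residue = g(a) at a = -8/7, which is 12/77.
List the singular points by increasing real part (a conjugate pair: the negative imaginary part first).


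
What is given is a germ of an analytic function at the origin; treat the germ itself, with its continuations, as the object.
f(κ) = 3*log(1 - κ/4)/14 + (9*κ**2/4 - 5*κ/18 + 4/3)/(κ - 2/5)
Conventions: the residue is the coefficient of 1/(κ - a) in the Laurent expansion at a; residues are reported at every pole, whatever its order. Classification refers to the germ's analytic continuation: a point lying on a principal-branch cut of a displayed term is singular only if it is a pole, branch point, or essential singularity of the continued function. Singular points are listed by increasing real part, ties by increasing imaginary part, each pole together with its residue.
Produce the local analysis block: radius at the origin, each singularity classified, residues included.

Radius of convergence at 0: 2/5.
At 2/5: a pole of order 1; residue 356/225.
At 4: a logarithmic branch point.

Denominator factor (κ - 2/5): pole of order 1 at 2/5, modulus 2/5.
Branch term (3/14)*log(1 - κ/(4)): its argument vanishes at κ = 4, a logarithmic branch point, modulus 4.
The radius of convergence is the smallest modulus among the singular points: 2/5.
The branch term is analytic at 2/5 and contributes nothing to the residue; only the rational part matters.
At the order-1 pole 2/5 set g(κ) = (κ - (2/5))*(rational part) = 9*κ**2/4 - 5*κ/18 + 4/3.
Simple pole: residue = g(a) at a = 2/5, which is 356/225.
List the singular points by increasing real part (a conjugate pair: the negative imaginary part first).


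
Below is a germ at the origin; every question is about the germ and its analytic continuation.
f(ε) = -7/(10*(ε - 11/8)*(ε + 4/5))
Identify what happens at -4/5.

The point is a pole of order 1.

The denominator factor ε + 4/5 vanishes at -4/5 and appears to the power 1; the numerator there equals -7/10, nonzero, and no other factor vanishes.
Hence a pole whose order is the multiplicity, 1.


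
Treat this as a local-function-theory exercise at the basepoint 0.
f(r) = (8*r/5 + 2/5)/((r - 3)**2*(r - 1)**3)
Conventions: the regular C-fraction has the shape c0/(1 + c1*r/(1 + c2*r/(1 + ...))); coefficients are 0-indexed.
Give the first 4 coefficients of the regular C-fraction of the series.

Taylor coefficients (expand at 0): a_0 = -2/45, a_1 = -46/135, a_2 = -46/45, a_3 = -2618/1215.
c0 = a_0 = -2/45. Peel one level at a time: if S = 1 + c*r/S' with S'(0) = 1, then c is the r-coefficient of S and S' = c*r/(S - 1).
S_1 = c0/f = 1 + (-23/3)*r + (322/9)*r^2 + ...; c1 = -23/3.
S_2 = c1*r/(S_1 - 1) = 1 + (14/3)*r + (554/207)*r^2 + ...; c2 = 14/3.
S_3 = c2*r/(S_2 - 1) = 1 + (-277/483)*r + ...; c3 = -277/483.

The regular C-fraction coefficients are [-2/45, -23/3, 14/3, -277/483].


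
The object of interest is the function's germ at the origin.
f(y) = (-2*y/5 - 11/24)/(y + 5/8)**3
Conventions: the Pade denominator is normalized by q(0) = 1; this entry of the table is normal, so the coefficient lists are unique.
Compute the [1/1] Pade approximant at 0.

Taylor coefficients needed (expand at 0): a_0 = -704/375, a_1 = 4608/625, a_2 = -65536/3125.
Write the denominator as Q(y) = 1 + q1*y. Requiring Q*f - P = O(y^3) with deg P <= 1 kills the coefficients of y^2..y^2 in Q*f:
  y^2: a_2 + q1*a_1 = 0, i.e. -65536/3125 + (4608/625)*q1 = 0.
Solving this linear system: q1 = 128/45.
The numerator is Q*f truncated at degree 1: P0 = a_0 = -704/375; P1 = a_1 + q1*a_0 = 34304/16875.

The Pade approximant has numerator coefficients [-704/375, 34304/16875]; denominator coefficients [1, 128/45].


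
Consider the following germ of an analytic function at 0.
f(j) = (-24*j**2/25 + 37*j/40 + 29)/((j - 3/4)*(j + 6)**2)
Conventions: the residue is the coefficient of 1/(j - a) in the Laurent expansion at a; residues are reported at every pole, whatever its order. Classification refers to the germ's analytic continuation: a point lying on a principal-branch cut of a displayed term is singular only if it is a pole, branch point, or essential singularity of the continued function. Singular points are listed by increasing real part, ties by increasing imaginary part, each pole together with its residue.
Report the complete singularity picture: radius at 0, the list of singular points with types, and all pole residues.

Denominator factor (j + 6)^2: pole of order 2 at -6, modulus 6.
Denominator factor (j - 3/4): pole of order 1 at 3/4, modulus 3/4.
The radius of convergence is the smallest modulus among the singular points: 3/4.
At the order-2 pole -6 set g(j) = (j - (-6))^2*f(j) = (-24*j**2/25 + 37*j/40 + 29)/(j - 3/4).
Order-2 pole: residue = g'(a); g'(-6) = -11663/7290, so the residue is -11663/7290.
At the order-1 pole 3/4 set g(j) = (j - (3/4))*f(j) = (-24*j**2/25 + 37*j/40 + 29)/(j + 6)**2.
Simple pole: residue = g(a) at a = 3/4, which is 23323/36450.
List the singular points by increasing real part (a conjugate pair: the negative imaginary part first).

Radius of convergence at 0: 3/4.
At -6: a pole of order 2; residue -11663/7290.
At 3/4: a pole of order 1; residue 23323/36450.


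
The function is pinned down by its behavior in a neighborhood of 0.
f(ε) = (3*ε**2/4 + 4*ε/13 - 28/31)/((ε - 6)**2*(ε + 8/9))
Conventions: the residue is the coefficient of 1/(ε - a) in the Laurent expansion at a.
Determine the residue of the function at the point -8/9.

At the order-1 pole -8/9 set g(ε) = (ε - (-8/9))*f(ε) = (3*ε**2/4 + 4*ε/13 - 28/31)/(ε - 6)**2.
Simple pole: residue = g(a) at a = -8/9, which is -4767/387283.

The residue is -4767/387283.


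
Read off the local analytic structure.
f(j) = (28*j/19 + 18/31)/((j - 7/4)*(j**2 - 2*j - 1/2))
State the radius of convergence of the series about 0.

The radius of convergence is -1 + (1/2)*sqrt(6).

Denominator factor (j**2 - 2*j - 1/2): discriminant 6, real irrational roots 1 + (1/2)*sqrt(6) and 1 - (1/2)*sqrt(6); poles of order 1, moduli 1 + (1/2)*sqrt(6) and -1 + (1/2)*sqrt(6).
Denominator factor (j - 7/4): pole of order 1 at 7/4, modulus 7/4.
The radius of convergence is the smallest modulus among the singular points: -1 + (1/2)*sqrt(6).


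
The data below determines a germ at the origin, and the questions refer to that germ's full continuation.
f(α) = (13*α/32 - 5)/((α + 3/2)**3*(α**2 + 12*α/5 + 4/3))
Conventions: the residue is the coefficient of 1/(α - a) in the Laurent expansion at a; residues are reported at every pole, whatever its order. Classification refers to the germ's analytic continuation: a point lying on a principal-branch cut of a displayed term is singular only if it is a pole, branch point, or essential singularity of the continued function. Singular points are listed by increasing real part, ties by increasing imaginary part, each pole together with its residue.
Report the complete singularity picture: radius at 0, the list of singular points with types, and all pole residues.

Denominator factor (α + 3/2)^3: pole of order 3 at -3/2, modulus 3/2.
Denominator factor (α**2 + 12*α/5 + 4/3): discriminant 32/75, real irrational roots -6/5 + (2/15)*sqrt(6) and -6/5 - (2/15)*sqrt(6); poles of order 1, moduli 6/5 - (2/15)*sqrt(6) and 6/5 + (2/15)*sqrt(6).
The radius of convergence is the smallest modulus among the singular points: 6/5 - (2/15)*sqrt(6).
The factor α**2 + 12*α/5 + 4/3 splits as (α - a)(α - a') with a = -6/5 - (2/15)*sqrt(6), a' = -6/5 + (2/15)*sqrt(6). At the order-1 pole a set g(α) = (α - a)*f(α) = [(13*α/32 - 5)/(α + 3/2)**3] / (α - a').
Simple pole: residue = g(a) at a = -6/5 - (2/15)*sqrt(6), which is -1829025/8 - (1493175/16)*sqrt(6).
At the order-3 pole -3/2 set g(α) = (α - (-3/2))^3*f(α) = (13*α/32 - 5)/(α**2 + 12*α/5 + 4/3).
Order-3 pole: residue = g''(a)/2; g''(-3/2) = 1829025/2, so the residue is 1829025/4.
The factor α**2 + 12*α/5 + 4/3 splits as (α - a)(α - a') with a = -6/5 + (2/15)*sqrt(6), a' = -6/5 - (2/15)*sqrt(6). At the order-1 pole a set g(α) = (α - a)*f(α) = [(13*α/32 - 5)/(α + 3/2)**3] / (α - a').
Simple pole: residue = g(a) at a = -6/5 + (2/15)*sqrt(6), which is -1829025/8 + (1493175/16)*sqrt(6).
List the singular points by increasing real part (a conjugate pair: the negative imaginary part first).

Radius of convergence at 0: 6/5 - (2/15)*sqrt(6).
At -6/5 - (2/15)*sqrt(6): a pole of order 1; residue -1829025/8 - (1493175/16)*sqrt(6).
At -3/2: a pole of order 3; residue 1829025/4.
At -6/5 + (2/15)*sqrt(6): a pole of order 1; residue -1829025/8 + (1493175/16)*sqrt(6).


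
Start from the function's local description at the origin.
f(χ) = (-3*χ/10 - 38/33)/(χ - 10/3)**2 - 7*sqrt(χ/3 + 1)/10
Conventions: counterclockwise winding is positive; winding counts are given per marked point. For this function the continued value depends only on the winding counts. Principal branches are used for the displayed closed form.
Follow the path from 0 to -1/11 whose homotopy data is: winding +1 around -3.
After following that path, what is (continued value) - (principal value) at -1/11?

The rational part is single-valued and drops out of the difference; each branch term changes only by its own monodromy.
(-7/10)*sqrt(1 - χ/(-3)): winding +1 is odd, the square root flips sign, contributing -2*(-7/10)*sqrt(1 - (-1/11)/(-3)) = -2*(-7/10)*sqrt(32/33) = (28/165)*sqrt(66).
Summing the contributions at χ = -1/11 gives (28/165)*sqrt(66).

Continued minus principal equals (28/165)*sqrt(66).


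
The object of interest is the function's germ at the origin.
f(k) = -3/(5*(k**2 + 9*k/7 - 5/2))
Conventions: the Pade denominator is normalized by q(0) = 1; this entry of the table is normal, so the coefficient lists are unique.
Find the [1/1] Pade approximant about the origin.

The Pade approximant has numerator coefficients [6/25, -14/75]; denominator coefficients [1, -407/315].

Taylor coefficients needed (expand at 0): a_0 = 6/25, a_1 = 108/875, a_2 = 4884/30625.
Write the denominator as Q(k) = 1 + q1*k. Requiring Q*f - P = O(k^3) with deg P <= 1 kills the coefficients of k^2..k^2 in Q*f:
  k^2: a_2 + q1*a_1 = 0, i.e. 4884/30625 + (108/875)*q1 = 0.
Solving this linear system: q1 = -407/315.
The numerator is Q*f truncated at degree 1: P0 = a_0 = 6/25; P1 = a_1 + q1*a_0 = -14/75.


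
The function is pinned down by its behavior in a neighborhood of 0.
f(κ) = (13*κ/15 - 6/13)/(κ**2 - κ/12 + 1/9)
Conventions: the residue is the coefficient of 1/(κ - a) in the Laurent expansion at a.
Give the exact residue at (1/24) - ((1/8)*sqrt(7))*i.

The residue is (13/30) - ((1991/8190)*sqrt(7))*i.

The factor κ**2 - κ/12 + 1/9 splits as (κ - a)(κ - a') with a = (1/24) - ((1/8)*sqrt(7))*i, a' = (1/24) + ((1/8)*sqrt(7))*i. At the order-1 pole a set g(κ) = (κ - a)*f(κ) = [13*κ/15 - 6/13] / (κ - a').
Simple pole: residue = g(a) at a = (1/24) - ((1/8)*sqrt(7))*i, which is (13/30) - ((1991/8190)*sqrt(7))*i.


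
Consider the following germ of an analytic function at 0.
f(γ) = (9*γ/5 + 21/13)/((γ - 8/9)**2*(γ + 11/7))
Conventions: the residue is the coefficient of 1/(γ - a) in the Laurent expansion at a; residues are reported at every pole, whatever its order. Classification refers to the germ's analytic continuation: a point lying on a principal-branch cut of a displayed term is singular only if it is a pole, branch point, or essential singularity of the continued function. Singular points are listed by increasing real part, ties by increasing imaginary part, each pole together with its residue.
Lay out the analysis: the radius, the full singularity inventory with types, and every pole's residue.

Denominator factor (γ + 11/7): pole of order 1 at -11/7, modulus 11/7.
Denominator factor (γ - 8/9)^2: pole of order 2 at 8/9, modulus 8/9.
The radius of convergence is the smallest modulus among the singular points: 8/9.
At the order-1 pole -11/7 set g(γ) = (γ - (-11/7))*f(γ) = (9*γ/5 + 21/13)/(γ - 8/9)**2.
Simple pole: residue = g(a) at a = -11/7, which is -312984/1561625.
At the order-2 pole 8/9 set g(γ) = (γ - (8/9))^2*f(γ) = (9*γ/5 + 21/13)/(γ + 11/7).
Order-2 pole: residue = g'(a); g'(8/9) = 312984/1561625, so the residue is 312984/1561625.
List the singular points by increasing real part (a conjugate pair: the negative imaginary part first).

Radius of convergence at 0: 8/9.
At -11/7: a pole of order 1; residue -312984/1561625.
At 8/9: a pole of order 2; residue 312984/1561625.


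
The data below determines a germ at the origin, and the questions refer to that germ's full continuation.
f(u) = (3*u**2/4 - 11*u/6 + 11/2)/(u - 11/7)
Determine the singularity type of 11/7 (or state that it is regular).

The denominator factor u - 11/7 vanishes at 11/7 and appears to the power 1; the numerator there equals 2629/588, nonzero, and no other factor vanishes.
Hence a pole whose order is the multiplicity, 1.

The point is a pole of order 1.


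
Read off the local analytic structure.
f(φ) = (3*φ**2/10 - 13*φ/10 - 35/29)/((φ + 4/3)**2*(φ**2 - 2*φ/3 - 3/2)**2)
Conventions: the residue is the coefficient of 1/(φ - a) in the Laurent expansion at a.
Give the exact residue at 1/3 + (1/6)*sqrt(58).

The residue is -72273/49735 + (33254139/167308540)*sqrt(58).


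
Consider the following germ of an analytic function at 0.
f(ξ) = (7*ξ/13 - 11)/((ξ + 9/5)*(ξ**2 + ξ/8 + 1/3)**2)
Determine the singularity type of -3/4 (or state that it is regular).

Denominator factors: ξ + 9/5 = 21/20 at ξ = -3/4; ξ**2 + ξ/8 + 1/3 = 77/96 at ξ = -3/4 — none vanishes.
So the germ continues analytically to -3/4.

The point is a regular point.


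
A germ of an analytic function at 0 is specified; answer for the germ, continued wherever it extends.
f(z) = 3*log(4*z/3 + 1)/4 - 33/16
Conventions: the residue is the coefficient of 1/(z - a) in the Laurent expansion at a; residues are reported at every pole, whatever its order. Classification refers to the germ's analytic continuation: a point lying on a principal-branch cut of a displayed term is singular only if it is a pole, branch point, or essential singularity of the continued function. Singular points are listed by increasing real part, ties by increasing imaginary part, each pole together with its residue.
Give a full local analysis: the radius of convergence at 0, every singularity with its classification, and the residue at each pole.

Branch term (3/4)*log(1 - z/(-3/4)): its argument vanishes at z = -3/4, a logarithmic branch point, modulus 3/4.
The radius of convergence is the smallest modulus among the singular points: 3/4.

Radius of convergence at 0: 3/4.
At -3/4: a logarithmic branch point.


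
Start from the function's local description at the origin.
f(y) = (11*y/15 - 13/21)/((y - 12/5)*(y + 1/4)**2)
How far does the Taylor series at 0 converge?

The radius of convergence is 1/4.

Denominator factor (y + 1/4)^2: pole of order 2 at -1/4, modulus 1/4.
Denominator factor (y - 12/5): pole of order 1 at 12/5, modulus 12/5.
The radius of convergence is the smallest modulus among the singular points: 1/4.


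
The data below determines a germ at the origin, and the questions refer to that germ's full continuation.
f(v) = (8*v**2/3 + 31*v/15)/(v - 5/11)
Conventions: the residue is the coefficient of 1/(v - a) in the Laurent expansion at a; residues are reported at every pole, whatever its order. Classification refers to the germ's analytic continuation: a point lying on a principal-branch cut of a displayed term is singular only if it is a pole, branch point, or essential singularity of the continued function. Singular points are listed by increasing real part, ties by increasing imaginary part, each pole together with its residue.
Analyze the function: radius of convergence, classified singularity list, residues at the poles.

Denominator factor (v - 5/11): pole of order 1 at 5/11, modulus 5/11.
The radius of convergence is the smallest modulus among the singular points: 5/11.
At the order-1 pole 5/11 set g(v) = (v - (5/11))*f(v) = 8*v**2/3 + 31*v/15.
Simple pole: residue = g(a) at a = 5/11, which is 541/363.

Radius of convergence at 0: 5/11.
At 5/11: a pole of order 1; residue 541/363.


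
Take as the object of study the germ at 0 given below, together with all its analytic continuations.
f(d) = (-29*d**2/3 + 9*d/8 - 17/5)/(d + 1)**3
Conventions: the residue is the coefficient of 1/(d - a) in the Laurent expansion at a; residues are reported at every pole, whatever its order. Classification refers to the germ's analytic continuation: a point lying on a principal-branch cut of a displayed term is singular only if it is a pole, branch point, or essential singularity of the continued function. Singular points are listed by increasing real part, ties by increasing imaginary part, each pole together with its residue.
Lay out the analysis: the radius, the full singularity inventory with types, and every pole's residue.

Denominator factor (d + 1)^3: pole of order 3 at -1, modulus 1.
The radius of convergence is the smallest modulus among the singular points: 1.
At the order-3 pole -1 set g(d) = (d - (-1))^3*f(d) = -29*d**2/3 + 9*d/8 - 17/5.
Order-3 pole: residue = g''(a)/2; g''(-1) = -58/3, so the residue is -29/3.

Radius of convergence at 0: 1.
At -1: a pole of order 3; residue -29/3.


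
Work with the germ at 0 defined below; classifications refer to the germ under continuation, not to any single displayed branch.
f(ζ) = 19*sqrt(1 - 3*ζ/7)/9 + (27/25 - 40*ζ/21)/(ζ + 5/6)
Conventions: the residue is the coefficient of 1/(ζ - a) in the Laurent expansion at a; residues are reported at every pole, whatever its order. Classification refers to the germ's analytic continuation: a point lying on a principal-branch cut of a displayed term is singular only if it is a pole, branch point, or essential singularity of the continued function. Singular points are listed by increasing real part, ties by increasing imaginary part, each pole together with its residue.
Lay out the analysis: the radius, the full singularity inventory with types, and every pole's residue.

Radius of convergence at 0: 5/6.
At -5/6: a pole of order 1; residue 4201/1575.
At 7/3: an algebraic (square-root) branch point.

Denominator factor (ζ + 5/6): pole of order 1 at -5/6, modulus 5/6.
Branch term (19/9)*sqrt(1 - ζ/(7/3)): its argument vanishes at ζ = 7/3, a square-root branch point, modulus 7/3.
The radius of convergence is the smallest modulus among the singular points: 5/6.
The branch term is analytic at -5/6 and contributes nothing to the residue; only the rational part matters.
At the order-1 pole -5/6 set g(ζ) = (ζ - (-5/6))*(rational part) = 27/25 - 40*ζ/21.
Simple pole: residue = g(a) at a = -5/6, which is 4201/1575.
List the singular points by increasing real part (a conjugate pair: the negative imaginary part first).
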